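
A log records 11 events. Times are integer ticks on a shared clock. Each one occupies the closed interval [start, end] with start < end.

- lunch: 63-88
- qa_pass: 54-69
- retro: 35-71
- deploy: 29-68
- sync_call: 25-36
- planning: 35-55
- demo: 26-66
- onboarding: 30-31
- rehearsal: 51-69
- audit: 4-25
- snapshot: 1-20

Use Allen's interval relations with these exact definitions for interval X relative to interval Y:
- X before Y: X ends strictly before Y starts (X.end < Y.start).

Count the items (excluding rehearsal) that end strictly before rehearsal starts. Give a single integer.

4

Target rehearsal = [51, 69].
audit [4, 25] → before → counts.
demo [26, 66] → overlaps → no.
deploy [29, 68] → overlaps → no.
lunch [63, 88] → overlapped-by → no.
onboarding [30, 31] → before → counts.
planning [35, 55] → overlaps → no.
qa_pass [54, 69] → finishes → no.
retro [35, 71] → contains → no.
snapshot [1, 20] → before → counts.
sync_call [25, 36] → before → counts.
Total: 4.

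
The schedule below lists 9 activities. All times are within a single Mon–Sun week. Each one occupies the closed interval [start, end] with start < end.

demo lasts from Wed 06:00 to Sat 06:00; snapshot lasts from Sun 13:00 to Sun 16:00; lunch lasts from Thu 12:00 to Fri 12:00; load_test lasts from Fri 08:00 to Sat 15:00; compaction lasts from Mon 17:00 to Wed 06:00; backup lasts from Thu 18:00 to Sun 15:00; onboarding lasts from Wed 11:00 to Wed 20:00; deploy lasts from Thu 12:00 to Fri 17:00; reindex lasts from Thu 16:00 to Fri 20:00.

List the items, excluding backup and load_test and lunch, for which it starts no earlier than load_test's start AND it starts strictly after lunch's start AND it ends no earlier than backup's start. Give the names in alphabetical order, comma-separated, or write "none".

Conditions: its start is no earlier than load_test's start (X.start >= Fri 08:00) AND its start is strictly after lunch's start (X.start > Thu 12:00) AND its end is no earlier than backup's start (X.end >= Thu 18:00).
compaction: start Mon 17:00 >= Fri 08:00? ✗; start Mon 17:00 > Thu 12:00? ✗; end Wed 06:00 >= Thu 18:00? ✗ → no.
demo: start Wed 06:00 >= Fri 08:00? ✗; start Wed 06:00 > Thu 12:00? ✗; end Sat 06:00 >= Thu 18:00? ✓ → no.
deploy: start Thu 12:00 >= Fri 08:00? ✗; start Thu 12:00 > Thu 12:00? ✗; end Fri 17:00 >= Thu 18:00? ✓ → no.
onboarding: start Wed 11:00 >= Fri 08:00? ✗; start Wed 11:00 > Thu 12:00? ✗; end Wed 20:00 >= Thu 18:00? ✗ → no.
reindex: start Thu 16:00 >= Fri 08:00? ✗; start Thu 16:00 > Thu 12:00? ✓; end Fri 20:00 >= Thu 18:00? ✓ → no.
snapshot: start Sun 13:00 >= Fri 08:00? ✓; start Sun 13:00 > Thu 12:00? ✓; end Sun 16:00 >= Thu 18:00? ✓ → yes.
Result: snapshot.

snapshot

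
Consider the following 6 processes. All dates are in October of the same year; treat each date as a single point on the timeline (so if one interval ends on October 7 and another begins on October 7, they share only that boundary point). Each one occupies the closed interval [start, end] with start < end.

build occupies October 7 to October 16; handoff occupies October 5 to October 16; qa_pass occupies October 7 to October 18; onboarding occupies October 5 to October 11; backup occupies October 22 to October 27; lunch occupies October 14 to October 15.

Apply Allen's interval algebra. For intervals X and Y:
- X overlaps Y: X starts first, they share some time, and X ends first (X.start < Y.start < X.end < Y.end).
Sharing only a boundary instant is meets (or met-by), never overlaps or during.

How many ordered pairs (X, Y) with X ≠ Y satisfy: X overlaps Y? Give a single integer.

Checking all 30 ordered pairs for relation 'overlaps'; matching pairs in alphabetical order:
(handoff, qa_pass): handoff overlaps qa_pass ✓
(onboarding, build): onboarding overlaps build ✓
(onboarding, qa_pass): onboarding overlaps qa_pass ✓
Count: 3.

3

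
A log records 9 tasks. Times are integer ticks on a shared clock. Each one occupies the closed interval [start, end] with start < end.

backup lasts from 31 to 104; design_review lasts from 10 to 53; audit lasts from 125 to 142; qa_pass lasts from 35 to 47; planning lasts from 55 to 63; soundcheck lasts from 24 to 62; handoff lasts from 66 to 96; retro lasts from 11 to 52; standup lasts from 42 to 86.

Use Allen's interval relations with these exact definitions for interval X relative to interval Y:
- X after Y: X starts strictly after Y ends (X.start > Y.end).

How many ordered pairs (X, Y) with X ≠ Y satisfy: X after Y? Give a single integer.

16

Checking all 72 ordered pairs for relation 'after'; matching pairs in alphabetical order:
(audit, backup): audit after backup ✓
(audit, design_review): audit after design_review ✓
(audit, handoff): audit after handoff ✓
(audit, planning): audit after planning ✓
(audit, qa_pass): audit after qa_pass ✓
(audit, retro): audit after retro ✓
(audit, soundcheck): audit after soundcheck ✓
(audit, standup): audit after standup ✓
(handoff, design_review): handoff after design_review ✓
(handoff, planning): handoff after planning ✓
(handoff, qa_pass): handoff after qa_pass ✓
(handoff, retro): handoff after retro ✓
(handoff, soundcheck): handoff after soundcheck ✓
(planning, design_review): planning after design_review ✓
(planning, qa_pass): planning after qa_pass ✓
(planning, retro): planning after retro ✓
Count: 16.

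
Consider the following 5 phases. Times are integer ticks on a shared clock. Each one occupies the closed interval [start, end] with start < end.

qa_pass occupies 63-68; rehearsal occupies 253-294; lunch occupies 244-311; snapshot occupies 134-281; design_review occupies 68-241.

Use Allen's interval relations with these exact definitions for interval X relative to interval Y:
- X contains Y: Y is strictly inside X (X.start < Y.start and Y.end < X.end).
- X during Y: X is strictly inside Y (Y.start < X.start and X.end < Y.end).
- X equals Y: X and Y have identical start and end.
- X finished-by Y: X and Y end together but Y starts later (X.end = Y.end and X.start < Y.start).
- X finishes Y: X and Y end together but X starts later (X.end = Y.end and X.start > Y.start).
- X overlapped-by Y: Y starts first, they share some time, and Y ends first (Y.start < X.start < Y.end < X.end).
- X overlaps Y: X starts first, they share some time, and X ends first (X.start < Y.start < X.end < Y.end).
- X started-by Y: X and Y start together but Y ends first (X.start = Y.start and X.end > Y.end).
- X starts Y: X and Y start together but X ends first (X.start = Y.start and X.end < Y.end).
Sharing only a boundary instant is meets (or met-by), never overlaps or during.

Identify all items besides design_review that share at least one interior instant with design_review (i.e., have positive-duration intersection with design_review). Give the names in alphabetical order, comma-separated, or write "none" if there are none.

Target design_review = [68, 241].
lunch [244, 311] → after → no.
qa_pass [63, 68] → meets → no.
rehearsal [253, 294] → after → no.
snapshot [134, 281] → overlapped-by → yes.
Result: snapshot.

snapshot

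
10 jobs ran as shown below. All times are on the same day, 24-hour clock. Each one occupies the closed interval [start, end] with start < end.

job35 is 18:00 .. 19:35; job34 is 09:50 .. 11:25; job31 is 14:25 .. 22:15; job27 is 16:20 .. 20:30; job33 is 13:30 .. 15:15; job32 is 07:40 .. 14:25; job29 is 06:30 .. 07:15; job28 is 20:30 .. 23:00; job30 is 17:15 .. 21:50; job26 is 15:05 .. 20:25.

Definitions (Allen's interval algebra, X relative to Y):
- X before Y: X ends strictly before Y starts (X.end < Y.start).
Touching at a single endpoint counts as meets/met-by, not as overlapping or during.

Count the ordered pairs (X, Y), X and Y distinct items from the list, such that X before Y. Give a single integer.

Checking all 90 ordered pairs for relation 'before'; matching pairs in alphabetical order:
(job26, job28): job26 before job28 ✓
(job29, job26): job29 before job26 ✓
(job29, job27): job29 before job27 ✓
(job29, job28): job29 before job28 ✓
(job29, job30): job29 before job30 ✓
(job29, job31): job29 before job31 ✓
(job29, job32): job29 before job32 ✓
(job29, job33): job29 before job33 ✓
(job29, job34): job29 before job34 ✓
(job29, job35): job29 before job35 ✓
(job32, job26): job32 before job26 ✓
(job32, job27): job32 before job27 ✓
(job32, job28): job32 before job28 ✓
(job32, job30): job32 before job30 ✓
(job32, job35): job32 before job35 ✓
(job33, job27): job33 before job27 ✓
(job33, job28): job33 before job28 ✓
(job33, job30): job33 before job30 ✓
(job33, job35): job33 before job35 ✓
(job34, job26): job34 before job26 ✓
(job34, job27): job34 before job27 ✓
(job34, job28): job34 before job28 ✓
(job34, job30): job34 before job30 ✓
(job34, job31): job34 before job31 ✓
... plus 3 further pairs not listed.
Count: 27.

27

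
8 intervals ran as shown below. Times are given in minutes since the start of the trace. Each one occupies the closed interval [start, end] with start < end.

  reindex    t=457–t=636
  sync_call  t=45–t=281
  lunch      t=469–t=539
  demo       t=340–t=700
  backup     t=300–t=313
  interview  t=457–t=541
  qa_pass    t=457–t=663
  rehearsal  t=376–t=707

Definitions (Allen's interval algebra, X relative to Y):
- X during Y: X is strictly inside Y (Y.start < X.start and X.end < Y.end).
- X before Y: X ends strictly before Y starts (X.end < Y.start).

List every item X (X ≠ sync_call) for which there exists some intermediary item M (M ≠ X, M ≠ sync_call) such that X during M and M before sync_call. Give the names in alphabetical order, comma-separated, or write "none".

Target sync_call = [t=45, t=281].
Intermediaries M with M before sync_call: none.
Union: none.

none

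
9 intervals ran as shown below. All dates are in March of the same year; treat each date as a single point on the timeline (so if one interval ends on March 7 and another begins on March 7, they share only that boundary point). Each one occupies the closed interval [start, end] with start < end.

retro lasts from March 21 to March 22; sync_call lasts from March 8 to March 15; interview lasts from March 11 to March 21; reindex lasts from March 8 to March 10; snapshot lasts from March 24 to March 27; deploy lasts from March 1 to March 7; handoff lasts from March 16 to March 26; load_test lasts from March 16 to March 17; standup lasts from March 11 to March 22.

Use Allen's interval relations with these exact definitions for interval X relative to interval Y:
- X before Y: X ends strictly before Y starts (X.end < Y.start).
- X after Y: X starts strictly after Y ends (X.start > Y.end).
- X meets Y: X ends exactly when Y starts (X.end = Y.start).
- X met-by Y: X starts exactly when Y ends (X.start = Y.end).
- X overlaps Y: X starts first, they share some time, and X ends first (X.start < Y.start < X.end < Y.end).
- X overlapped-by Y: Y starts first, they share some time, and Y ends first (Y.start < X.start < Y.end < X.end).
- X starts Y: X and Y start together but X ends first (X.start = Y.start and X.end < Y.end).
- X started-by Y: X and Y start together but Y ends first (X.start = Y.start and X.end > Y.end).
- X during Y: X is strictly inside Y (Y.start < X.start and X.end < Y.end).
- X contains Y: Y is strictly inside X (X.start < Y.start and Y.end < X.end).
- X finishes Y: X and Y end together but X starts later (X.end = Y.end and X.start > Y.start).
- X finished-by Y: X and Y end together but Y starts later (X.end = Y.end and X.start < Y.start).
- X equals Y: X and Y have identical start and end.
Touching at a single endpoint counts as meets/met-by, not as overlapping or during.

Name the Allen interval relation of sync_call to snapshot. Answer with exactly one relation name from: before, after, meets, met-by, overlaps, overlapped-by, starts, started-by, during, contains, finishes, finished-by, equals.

before

sync_call = [March 8, March 15]; snapshot = [March 24, March 27].
Compare endpoints: sync_call.start < snapshot.start, sync_call.start < snapshot.end, sync_call.end < snapshot.start, sync_call.end < snapshot.end.
That pattern is 'before'.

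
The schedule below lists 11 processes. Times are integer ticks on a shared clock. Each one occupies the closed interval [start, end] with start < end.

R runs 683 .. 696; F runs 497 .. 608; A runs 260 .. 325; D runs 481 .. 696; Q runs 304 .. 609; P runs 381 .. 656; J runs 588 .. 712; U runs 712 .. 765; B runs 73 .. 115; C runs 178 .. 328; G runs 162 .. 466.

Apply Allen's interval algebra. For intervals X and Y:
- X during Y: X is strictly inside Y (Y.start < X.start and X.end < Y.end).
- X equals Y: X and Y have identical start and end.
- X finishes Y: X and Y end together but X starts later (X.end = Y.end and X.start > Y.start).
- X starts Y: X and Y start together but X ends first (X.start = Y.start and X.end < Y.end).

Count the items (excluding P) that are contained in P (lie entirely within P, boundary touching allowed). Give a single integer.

Target P = [381, 656].
A [260, 325] → before → no.
B [73, 115] → before → no.
C [178, 328] → before → no.
D [481, 696] → overlapped-by → no.
F [497, 608] → during → counts.
G [162, 466] → overlaps → no.
J [588, 712] → overlapped-by → no.
Q [304, 609] → overlaps → no.
R [683, 696] → after → no.
U [712, 765] → after → no.
Total: 1.

1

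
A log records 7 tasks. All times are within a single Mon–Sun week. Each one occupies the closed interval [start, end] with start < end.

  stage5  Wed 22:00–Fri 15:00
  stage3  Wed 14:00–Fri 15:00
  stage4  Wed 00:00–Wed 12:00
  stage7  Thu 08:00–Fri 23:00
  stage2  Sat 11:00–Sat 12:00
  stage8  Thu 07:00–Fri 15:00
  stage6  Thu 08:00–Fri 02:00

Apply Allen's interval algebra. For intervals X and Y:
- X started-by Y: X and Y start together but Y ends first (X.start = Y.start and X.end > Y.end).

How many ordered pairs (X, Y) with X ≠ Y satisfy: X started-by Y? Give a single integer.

1

Checking all 42 ordered pairs for relation 'started-by'; matching pairs in alphabetical order:
(stage7, stage6): stage7 started-by stage6 ✓
Count: 1.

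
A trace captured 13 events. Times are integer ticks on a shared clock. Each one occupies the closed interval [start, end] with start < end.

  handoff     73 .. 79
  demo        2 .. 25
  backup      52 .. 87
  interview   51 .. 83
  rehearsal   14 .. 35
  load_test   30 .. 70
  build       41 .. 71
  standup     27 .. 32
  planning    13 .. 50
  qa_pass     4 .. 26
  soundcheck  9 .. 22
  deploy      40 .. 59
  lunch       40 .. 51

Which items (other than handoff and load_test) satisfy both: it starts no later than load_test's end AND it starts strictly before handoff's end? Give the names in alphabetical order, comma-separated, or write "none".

Conditions: its start is no later than load_test's end (X.start <= 70) AND its start is strictly before handoff's end (X.start < 79).
backup: start 52 <= 70? ✓; start 52 < 79? ✓ → yes.
build: start 41 <= 70? ✓; start 41 < 79? ✓ → yes.
demo: start 2 <= 70? ✓; start 2 < 79? ✓ → yes.
deploy: start 40 <= 70? ✓; start 40 < 79? ✓ → yes.
interview: start 51 <= 70? ✓; start 51 < 79? ✓ → yes.
lunch: start 40 <= 70? ✓; start 40 < 79? ✓ → yes.
planning: start 13 <= 70? ✓; start 13 < 79? ✓ → yes.
qa_pass: start 4 <= 70? ✓; start 4 < 79? ✓ → yes.
rehearsal: start 14 <= 70? ✓; start 14 < 79? ✓ → yes.
soundcheck: start 9 <= 70? ✓; start 9 < 79? ✓ → yes.
standup: start 27 <= 70? ✓; start 27 < 79? ✓ → yes.
Result: backup, build, demo, deploy, interview, lunch, planning, qa_pass, rehearsal, soundcheck, standup.

backup, build, demo, deploy, interview, lunch, planning, qa_pass, rehearsal, soundcheck, standup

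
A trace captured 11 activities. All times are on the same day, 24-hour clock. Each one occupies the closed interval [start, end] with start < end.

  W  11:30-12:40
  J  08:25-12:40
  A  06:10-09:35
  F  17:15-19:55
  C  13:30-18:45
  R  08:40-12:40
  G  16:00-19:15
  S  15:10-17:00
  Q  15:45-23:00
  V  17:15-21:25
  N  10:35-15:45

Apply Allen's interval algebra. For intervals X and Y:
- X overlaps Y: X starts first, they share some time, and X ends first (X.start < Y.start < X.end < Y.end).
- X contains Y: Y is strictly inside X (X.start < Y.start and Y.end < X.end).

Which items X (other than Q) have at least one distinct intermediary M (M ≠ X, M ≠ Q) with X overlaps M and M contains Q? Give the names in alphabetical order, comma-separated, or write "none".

Target Q = [15:45, 23:00].
Intermediaries M with M contains Q: none.
Union: none.

none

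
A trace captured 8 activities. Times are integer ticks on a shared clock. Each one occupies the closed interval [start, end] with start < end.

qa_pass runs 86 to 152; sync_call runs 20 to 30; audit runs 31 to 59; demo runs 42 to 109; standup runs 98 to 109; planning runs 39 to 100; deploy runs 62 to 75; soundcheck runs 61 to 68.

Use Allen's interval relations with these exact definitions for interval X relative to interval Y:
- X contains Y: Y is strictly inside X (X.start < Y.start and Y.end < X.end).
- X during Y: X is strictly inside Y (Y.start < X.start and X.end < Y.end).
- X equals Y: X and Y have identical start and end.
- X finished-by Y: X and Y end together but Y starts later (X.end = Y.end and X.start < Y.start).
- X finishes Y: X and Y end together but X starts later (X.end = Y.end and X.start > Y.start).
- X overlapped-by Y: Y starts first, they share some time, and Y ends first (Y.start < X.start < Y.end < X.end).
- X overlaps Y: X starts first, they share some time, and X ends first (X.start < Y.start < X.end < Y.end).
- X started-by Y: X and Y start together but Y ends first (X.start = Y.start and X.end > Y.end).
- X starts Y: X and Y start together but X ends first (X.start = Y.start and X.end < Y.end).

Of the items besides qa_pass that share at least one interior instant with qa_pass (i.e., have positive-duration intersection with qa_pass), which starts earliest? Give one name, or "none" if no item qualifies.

Target qa_pass = [86, 152].
audit [31, 59] → before → excluded.
demo [42, 109] → overlaps → candidate.
deploy [62, 75] → before → excluded.
planning [39, 100] → overlaps → candidate.
soundcheck [61, 68] → before → excluded.
standup [98, 109] → during → candidate.
sync_call [20, 30] → before → excluded.
Among candidates, earliest start is 39 → planning.

planning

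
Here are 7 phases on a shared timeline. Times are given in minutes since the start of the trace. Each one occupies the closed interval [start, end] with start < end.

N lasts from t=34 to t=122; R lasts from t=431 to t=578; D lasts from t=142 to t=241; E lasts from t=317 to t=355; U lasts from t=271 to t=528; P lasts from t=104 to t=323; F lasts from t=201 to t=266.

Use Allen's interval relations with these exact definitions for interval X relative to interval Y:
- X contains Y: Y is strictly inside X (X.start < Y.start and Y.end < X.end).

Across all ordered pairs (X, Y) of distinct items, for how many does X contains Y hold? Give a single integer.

Checking all 42 ordered pairs for relation 'contains'; matching pairs in alphabetical order:
(P, D): P contains D ✓
(P, F): P contains F ✓
(U, E): U contains E ✓
Count: 3.

3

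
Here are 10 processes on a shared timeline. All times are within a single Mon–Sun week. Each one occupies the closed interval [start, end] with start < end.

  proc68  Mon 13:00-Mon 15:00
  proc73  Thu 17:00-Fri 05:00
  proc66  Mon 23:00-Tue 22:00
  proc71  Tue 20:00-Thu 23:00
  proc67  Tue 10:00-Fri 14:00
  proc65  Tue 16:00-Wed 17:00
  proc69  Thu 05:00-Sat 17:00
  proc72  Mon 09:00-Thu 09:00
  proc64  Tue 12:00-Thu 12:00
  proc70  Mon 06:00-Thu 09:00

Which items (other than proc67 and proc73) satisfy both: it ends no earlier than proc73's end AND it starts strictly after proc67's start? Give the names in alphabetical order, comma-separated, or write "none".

proc69

Conditions: its end is no earlier than proc73's end (X.end >= Fri 05:00) AND its start is strictly after proc67's start (X.start > Tue 10:00).
proc64: end Thu 12:00 >= Fri 05:00? ✗; start Tue 12:00 > Tue 10:00? ✓ → no.
proc65: end Wed 17:00 >= Fri 05:00? ✗; start Tue 16:00 > Tue 10:00? ✓ → no.
proc66: end Tue 22:00 >= Fri 05:00? ✗; start Mon 23:00 > Tue 10:00? ✗ → no.
proc68: end Mon 15:00 >= Fri 05:00? ✗; start Mon 13:00 > Tue 10:00? ✗ → no.
proc69: end Sat 17:00 >= Fri 05:00? ✓; start Thu 05:00 > Tue 10:00? ✓ → yes.
proc70: end Thu 09:00 >= Fri 05:00? ✗; start Mon 06:00 > Tue 10:00? ✗ → no.
proc71: end Thu 23:00 >= Fri 05:00? ✗; start Tue 20:00 > Tue 10:00? ✓ → no.
proc72: end Thu 09:00 >= Fri 05:00? ✗; start Mon 09:00 > Tue 10:00? ✗ → no.
Result: proc69.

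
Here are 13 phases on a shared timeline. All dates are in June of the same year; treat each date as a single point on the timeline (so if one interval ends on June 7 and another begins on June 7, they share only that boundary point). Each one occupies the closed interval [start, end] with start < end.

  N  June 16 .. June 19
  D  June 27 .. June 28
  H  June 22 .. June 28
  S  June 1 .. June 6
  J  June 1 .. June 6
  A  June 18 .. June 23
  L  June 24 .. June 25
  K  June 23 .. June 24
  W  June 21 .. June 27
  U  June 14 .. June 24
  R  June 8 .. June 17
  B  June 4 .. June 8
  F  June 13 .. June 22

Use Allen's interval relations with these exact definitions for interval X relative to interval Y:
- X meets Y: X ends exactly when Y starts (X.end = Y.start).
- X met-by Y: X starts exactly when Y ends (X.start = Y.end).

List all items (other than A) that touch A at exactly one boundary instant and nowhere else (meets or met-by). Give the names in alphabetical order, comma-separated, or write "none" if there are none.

K

Target A = [June 18, June 23].
B [June 4, June 8] → before → no.
D [June 27, June 28] → after → no.
F [June 13, June 22] → overlaps → no.
H [June 22, June 28] → overlapped-by → no.
J [June 1, June 6] → before → no.
K [June 23, June 24] → met-by → yes.
L [June 24, June 25] → after → no.
N [June 16, June 19] → overlaps → no.
R [June 8, June 17] → before → no.
S [June 1, June 6] → before → no.
U [June 14, June 24] → contains → no.
W [June 21, June 27] → overlapped-by → no.
Result: K.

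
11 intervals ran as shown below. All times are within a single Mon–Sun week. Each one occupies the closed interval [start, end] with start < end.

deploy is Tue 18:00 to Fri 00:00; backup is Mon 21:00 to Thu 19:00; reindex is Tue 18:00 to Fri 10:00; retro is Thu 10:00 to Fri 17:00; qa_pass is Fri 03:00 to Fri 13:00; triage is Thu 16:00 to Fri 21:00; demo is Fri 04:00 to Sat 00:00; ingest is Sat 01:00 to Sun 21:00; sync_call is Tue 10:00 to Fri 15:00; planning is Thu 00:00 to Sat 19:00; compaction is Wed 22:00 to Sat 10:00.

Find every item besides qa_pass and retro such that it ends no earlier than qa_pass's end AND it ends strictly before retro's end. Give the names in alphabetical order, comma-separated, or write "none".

Conditions: its end is no earlier than qa_pass's end (X.end >= Fri 13:00) AND its end is strictly before retro's end (X.end < Fri 17:00).
backup: end Thu 19:00 >= Fri 13:00? ✗; end Thu 19:00 < Fri 17:00? ✓ → no.
compaction: end Sat 10:00 >= Fri 13:00? ✓; end Sat 10:00 < Fri 17:00? ✗ → no.
demo: end Sat 00:00 >= Fri 13:00? ✓; end Sat 00:00 < Fri 17:00? ✗ → no.
deploy: end Fri 00:00 >= Fri 13:00? ✗; end Fri 00:00 < Fri 17:00? ✓ → no.
ingest: end Sun 21:00 >= Fri 13:00? ✓; end Sun 21:00 < Fri 17:00? ✗ → no.
planning: end Sat 19:00 >= Fri 13:00? ✓; end Sat 19:00 < Fri 17:00? ✗ → no.
reindex: end Fri 10:00 >= Fri 13:00? ✗; end Fri 10:00 < Fri 17:00? ✓ → no.
sync_call: end Fri 15:00 >= Fri 13:00? ✓; end Fri 15:00 < Fri 17:00? ✓ → yes.
triage: end Fri 21:00 >= Fri 13:00? ✓; end Fri 21:00 < Fri 17:00? ✗ → no.
Result: sync_call.

sync_call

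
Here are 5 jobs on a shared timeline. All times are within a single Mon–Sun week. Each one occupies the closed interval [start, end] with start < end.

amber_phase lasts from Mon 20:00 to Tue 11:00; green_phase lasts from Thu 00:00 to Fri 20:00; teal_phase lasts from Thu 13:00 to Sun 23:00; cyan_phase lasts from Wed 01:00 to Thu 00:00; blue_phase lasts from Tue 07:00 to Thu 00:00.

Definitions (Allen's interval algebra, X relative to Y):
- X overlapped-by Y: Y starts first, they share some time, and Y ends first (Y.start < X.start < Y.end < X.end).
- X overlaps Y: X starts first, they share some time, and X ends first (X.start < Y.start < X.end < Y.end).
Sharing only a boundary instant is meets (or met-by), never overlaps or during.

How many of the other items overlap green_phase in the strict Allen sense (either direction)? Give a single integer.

Target green_phase = [Thu 00:00, Fri 20:00].
amber_phase [Mon 20:00, Tue 11:00] → before → no.
blue_phase [Tue 07:00, Thu 00:00] → meets → no.
cyan_phase [Wed 01:00, Thu 00:00] → meets → no.
teal_phase [Thu 13:00, Sun 23:00] → overlapped-by → counts.
Total: 1.

1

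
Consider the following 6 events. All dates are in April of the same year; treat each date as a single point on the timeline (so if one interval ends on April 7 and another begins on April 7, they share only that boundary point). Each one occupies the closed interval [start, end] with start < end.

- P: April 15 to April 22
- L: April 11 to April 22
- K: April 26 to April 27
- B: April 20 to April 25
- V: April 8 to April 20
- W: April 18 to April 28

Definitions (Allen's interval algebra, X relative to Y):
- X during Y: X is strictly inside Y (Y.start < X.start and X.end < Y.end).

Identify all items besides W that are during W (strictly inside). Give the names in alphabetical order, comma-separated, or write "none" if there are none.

B, K

Target W = [April 18, April 28].
B [April 20, April 25] → during → yes.
K [April 26, April 27] → during → yes.
L [April 11, April 22] → overlaps → no.
P [April 15, April 22] → overlaps → no.
V [April 8, April 20] → overlaps → no.
Result: B, K.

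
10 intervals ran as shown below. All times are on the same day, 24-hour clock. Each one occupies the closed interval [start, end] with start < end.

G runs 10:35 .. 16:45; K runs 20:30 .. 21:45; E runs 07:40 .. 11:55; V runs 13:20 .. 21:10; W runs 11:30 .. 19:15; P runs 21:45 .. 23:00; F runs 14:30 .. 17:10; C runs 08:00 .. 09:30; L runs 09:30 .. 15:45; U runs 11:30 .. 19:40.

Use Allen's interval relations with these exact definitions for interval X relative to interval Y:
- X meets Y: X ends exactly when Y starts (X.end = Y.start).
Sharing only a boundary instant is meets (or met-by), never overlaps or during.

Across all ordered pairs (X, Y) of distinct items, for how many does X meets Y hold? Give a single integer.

Checking all 90 ordered pairs for relation 'meets'; matching pairs in alphabetical order:
(C, L): C meets L ✓
(K, P): K meets P ✓
Count: 2.

2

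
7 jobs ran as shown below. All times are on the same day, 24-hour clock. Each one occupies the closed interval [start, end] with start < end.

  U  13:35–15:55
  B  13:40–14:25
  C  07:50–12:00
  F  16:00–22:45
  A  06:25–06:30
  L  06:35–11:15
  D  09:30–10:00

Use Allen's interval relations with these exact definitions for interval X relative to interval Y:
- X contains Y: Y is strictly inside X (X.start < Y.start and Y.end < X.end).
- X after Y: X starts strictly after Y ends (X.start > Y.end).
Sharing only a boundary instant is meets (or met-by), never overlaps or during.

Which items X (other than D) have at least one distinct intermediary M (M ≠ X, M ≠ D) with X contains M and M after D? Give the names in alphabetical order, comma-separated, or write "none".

Target D = [09:30, 10:00].
Intermediaries M with M after D: B, F, U.
Via B — items with X contains B: U.
Via F — items with X contains F: none.
Via U — items with X contains U: none.
Union: U.

U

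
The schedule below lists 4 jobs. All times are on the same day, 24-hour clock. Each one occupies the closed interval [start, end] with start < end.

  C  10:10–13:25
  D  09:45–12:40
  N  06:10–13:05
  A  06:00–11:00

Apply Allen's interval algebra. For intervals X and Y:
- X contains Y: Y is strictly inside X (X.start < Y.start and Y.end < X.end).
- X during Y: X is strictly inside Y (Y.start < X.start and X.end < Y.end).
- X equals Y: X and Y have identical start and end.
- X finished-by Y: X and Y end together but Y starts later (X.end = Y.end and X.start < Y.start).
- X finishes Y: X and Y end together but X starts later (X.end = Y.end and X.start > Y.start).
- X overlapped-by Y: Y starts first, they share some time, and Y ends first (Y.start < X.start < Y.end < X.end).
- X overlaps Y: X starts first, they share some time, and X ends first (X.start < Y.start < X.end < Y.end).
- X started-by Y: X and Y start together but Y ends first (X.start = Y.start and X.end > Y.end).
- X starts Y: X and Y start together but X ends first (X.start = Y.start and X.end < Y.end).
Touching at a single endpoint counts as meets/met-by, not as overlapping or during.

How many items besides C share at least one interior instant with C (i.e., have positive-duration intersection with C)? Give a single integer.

Target C = [10:10, 13:25].
A [06:00, 11:00] → overlaps → counts.
D [09:45, 12:40] → overlaps → counts.
N [06:10, 13:05] → overlaps → counts.
Total: 3.

3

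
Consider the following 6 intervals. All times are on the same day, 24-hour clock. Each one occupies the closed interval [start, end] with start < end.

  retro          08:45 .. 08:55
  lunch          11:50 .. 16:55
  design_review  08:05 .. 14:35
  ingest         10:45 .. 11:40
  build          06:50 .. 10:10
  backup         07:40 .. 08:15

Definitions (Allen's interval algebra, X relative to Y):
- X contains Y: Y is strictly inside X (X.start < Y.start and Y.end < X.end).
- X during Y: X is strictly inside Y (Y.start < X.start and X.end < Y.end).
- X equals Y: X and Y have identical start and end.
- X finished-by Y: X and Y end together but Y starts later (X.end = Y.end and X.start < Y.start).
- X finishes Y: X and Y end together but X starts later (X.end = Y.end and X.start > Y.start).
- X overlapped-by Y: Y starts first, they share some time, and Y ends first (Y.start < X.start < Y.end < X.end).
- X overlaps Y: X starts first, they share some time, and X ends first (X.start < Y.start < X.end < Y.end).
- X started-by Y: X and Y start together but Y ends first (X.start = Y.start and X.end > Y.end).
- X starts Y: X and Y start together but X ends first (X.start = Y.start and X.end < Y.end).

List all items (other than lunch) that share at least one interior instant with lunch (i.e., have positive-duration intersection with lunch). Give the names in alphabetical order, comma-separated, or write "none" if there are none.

design_review

Target lunch = [11:50, 16:55].
backup [07:40, 08:15] → before → no.
build [06:50, 10:10] → before → no.
design_review [08:05, 14:35] → overlaps → yes.
ingest [10:45, 11:40] → before → no.
retro [08:45, 08:55] → before → no.
Result: design_review.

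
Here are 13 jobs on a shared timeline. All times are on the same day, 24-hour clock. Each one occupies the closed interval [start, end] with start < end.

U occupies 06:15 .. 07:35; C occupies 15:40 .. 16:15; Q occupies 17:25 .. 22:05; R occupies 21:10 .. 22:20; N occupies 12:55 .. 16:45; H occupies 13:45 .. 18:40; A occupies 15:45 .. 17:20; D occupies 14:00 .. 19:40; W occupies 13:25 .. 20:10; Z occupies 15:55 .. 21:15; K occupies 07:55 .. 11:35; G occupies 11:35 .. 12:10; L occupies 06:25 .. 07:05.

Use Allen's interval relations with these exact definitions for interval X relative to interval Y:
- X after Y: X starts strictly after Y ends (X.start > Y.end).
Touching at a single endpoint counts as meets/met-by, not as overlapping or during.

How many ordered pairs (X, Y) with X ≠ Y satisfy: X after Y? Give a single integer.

49

Checking all 156 ordered pairs for relation 'after'; matching pairs in alphabetical order:
(A, G): A after G ✓
(A, K): A after K ✓
(A, L): A after L ✓
(A, U): A after U ✓
(C, G): C after G ✓
(C, K): C after K ✓
(C, L): C after L ✓
(C, U): C after U ✓
(D, G): D after G ✓
(D, K): D after K ✓
(D, L): D after L ✓
(D, U): D after U ✓
(G, L): G after L ✓
(G, U): G after U ✓
(H, G): H after G ✓
(H, K): H after K ✓
(H, L): H after L ✓
(H, U): H after U ✓
(K, L): K after L ✓
(K, U): K after U ✓
(N, G): N after G ✓
(N, K): N after K ✓
(N, L): N after L ✓
(N, U): N after U ✓
... plus 25 further pairs not listed.
Count: 49.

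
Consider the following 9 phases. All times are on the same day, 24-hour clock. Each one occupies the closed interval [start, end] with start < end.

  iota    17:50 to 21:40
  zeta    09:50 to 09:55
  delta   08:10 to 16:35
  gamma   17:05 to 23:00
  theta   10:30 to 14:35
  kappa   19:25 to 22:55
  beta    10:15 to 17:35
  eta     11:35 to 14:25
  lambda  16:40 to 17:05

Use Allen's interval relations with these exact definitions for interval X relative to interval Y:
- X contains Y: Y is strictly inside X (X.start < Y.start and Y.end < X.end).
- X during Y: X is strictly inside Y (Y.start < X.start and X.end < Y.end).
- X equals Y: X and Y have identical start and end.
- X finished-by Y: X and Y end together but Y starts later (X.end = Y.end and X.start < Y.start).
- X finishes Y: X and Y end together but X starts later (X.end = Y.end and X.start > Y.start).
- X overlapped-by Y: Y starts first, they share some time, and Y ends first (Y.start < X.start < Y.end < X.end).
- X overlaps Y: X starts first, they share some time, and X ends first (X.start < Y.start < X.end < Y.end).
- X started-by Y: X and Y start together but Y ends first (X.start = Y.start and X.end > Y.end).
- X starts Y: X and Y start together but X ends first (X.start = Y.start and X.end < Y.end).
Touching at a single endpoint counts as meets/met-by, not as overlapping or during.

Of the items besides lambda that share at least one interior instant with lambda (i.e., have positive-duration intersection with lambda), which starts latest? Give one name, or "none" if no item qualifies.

beta

Target lambda = [16:40, 17:05].
beta [10:15, 17:35] → contains → candidate.
delta [08:10, 16:35] → before → excluded.
eta [11:35, 14:25] → before → excluded.
gamma [17:05, 23:00] → met-by → excluded.
iota [17:50, 21:40] → after → excluded.
kappa [19:25, 22:55] → after → excluded.
theta [10:30, 14:35] → before → excluded.
zeta [09:50, 09:55] → before → excluded.
Among candidates, latest start is 10:15 → beta.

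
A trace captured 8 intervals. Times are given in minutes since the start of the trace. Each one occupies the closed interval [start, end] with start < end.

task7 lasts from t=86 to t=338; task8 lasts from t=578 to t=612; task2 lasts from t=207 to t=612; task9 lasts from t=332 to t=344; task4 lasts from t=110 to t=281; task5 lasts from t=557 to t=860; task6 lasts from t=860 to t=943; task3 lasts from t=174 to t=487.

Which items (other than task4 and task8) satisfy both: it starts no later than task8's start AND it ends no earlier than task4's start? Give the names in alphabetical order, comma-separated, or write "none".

task2, task3, task5, task7, task9

Conditions: its start is no later than task8's start (X.start <= t=578) AND its end is no earlier than task4's start (X.end >= t=110).
task2: start t=207 <= t=578? ✓; end t=612 >= t=110? ✓ → yes.
task3: start t=174 <= t=578? ✓; end t=487 >= t=110? ✓ → yes.
task5: start t=557 <= t=578? ✓; end t=860 >= t=110? ✓ → yes.
task6: start t=860 <= t=578? ✗; end t=943 >= t=110? ✓ → no.
task7: start t=86 <= t=578? ✓; end t=338 >= t=110? ✓ → yes.
task9: start t=332 <= t=578? ✓; end t=344 >= t=110? ✓ → yes.
Result: task2, task3, task5, task7, task9.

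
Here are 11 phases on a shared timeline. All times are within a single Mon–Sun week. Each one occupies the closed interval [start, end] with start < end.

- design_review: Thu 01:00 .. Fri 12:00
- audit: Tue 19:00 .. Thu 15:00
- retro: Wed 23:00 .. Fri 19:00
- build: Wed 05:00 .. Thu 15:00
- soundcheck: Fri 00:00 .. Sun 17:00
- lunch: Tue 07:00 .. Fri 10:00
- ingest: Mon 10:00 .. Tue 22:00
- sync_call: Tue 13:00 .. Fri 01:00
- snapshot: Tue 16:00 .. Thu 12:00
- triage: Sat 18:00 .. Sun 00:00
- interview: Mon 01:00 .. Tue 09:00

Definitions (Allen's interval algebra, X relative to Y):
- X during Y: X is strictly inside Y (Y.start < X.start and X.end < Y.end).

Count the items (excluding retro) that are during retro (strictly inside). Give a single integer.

1

Target retro = [Wed 23:00, Fri 19:00].
audit [Tue 19:00, Thu 15:00] → overlaps → no.
build [Wed 05:00, Thu 15:00] → overlaps → no.
design_review [Thu 01:00, Fri 12:00] → during → counts.
ingest [Mon 10:00, Tue 22:00] → before → no.
interview [Mon 01:00, Tue 09:00] → before → no.
lunch [Tue 07:00, Fri 10:00] → overlaps → no.
snapshot [Tue 16:00, Thu 12:00] → overlaps → no.
soundcheck [Fri 00:00, Sun 17:00] → overlapped-by → no.
sync_call [Tue 13:00, Fri 01:00] → overlaps → no.
triage [Sat 18:00, Sun 00:00] → after → no.
Total: 1.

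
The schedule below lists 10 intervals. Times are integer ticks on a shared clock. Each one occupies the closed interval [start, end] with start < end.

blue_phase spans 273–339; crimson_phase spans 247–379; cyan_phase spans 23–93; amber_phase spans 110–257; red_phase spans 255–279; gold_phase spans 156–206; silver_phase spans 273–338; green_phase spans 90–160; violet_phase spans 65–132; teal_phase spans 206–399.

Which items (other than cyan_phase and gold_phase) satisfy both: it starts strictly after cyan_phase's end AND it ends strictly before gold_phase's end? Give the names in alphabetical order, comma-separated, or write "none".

Conditions: its start is strictly after cyan_phase's end (X.start > 93) AND its end is strictly before gold_phase's end (X.end < 206).
amber_phase: start 110 > 93? ✓; end 257 < 206? ✗ → no.
blue_phase: start 273 > 93? ✓; end 339 < 206? ✗ → no.
crimson_phase: start 247 > 93? ✓; end 379 < 206? ✗ → no.
green_phase: start 90 > 93? ✗; end 160 < 206? ✓ → no.
red_phase: start 255 > 93? ✓; end 279 < 206? ✗ → no.
silver_phase: start 273 > 93? ✓; end 338 < 206? ✗ → no.
teal_phase: start 206 > 93? ✓; end 399 < 206? ✗ → no.
violet_phase: start 65 > 93? ✗; end 132 < 206? ✓ → no.
Result: none.

none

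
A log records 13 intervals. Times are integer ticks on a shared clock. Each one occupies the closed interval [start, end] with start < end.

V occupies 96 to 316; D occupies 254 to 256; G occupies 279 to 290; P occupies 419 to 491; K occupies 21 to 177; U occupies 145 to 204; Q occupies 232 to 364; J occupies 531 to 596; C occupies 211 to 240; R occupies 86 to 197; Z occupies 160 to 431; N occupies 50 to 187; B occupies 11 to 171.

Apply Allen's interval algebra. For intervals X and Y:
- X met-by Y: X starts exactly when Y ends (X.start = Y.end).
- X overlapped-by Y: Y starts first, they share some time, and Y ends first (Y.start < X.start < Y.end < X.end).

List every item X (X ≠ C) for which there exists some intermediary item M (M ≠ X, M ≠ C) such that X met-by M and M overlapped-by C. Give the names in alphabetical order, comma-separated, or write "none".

none

Target C = [211, 240].
Intermediaries M with M overlapped-by C: Q.
Via Q — items with X met-by Q: none.
Union: none.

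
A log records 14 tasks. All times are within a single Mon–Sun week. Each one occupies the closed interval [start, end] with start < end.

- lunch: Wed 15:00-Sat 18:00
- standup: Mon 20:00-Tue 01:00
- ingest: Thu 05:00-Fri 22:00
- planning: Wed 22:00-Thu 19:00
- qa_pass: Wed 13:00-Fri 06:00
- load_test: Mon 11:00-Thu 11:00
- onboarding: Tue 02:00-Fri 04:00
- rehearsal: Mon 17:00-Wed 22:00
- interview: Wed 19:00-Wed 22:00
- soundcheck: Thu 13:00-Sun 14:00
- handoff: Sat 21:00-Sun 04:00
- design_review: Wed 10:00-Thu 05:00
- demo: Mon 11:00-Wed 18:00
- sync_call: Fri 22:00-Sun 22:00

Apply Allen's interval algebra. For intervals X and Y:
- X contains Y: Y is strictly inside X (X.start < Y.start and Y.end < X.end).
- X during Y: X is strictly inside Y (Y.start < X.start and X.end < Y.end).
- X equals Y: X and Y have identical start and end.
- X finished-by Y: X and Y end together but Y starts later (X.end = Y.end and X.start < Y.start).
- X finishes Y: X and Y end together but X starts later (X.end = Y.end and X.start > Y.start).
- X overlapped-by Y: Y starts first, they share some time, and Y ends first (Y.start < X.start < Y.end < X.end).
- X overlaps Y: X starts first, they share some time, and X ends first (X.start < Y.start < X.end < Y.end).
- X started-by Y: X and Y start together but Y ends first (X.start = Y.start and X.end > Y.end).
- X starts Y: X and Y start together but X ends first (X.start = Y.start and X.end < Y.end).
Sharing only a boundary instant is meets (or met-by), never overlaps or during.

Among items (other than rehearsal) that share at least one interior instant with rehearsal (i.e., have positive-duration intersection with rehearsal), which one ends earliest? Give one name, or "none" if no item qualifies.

Target rehearsal = [Mon 17:00, Wed 22:00].
demo [Mon 11:00, Wed 18:00] → overlaps → candidate.
design_review [Wed 10:00, Thu 05:00] → overlapped-by → candidate.
handoff [Sat 21:00, Sun 04:00] → after → excluded.
ingest [Thu 05:00, Fri 22:00] → after → excluded.
interview [Wed 19:00, Wed 22:00] → finishes → candidate.
load_test [Mon 11:00, Thu 11:00] → contains → candidate.
lunch [Wed 15:00, Sat 18:00] → overlapped-by → candidate.
onboarding [Tue 02:00, Fri 04:00] → overlapped-by → candidate.
planning [Wed 22:00, Thu 19:00] → met-by → excluded.
qa_pass [Wed 13:00, Fri 06:00] → overlapped-by → candidate.
soundcheck [Thu 13:00, Sun 14:00] → after → excluded.
standup [Mon 20:00, Tue 01:00] → during → candidate.
sync_call [Fri 22:00, Sun 22:00] → after → excluded.
Among candidates, earliest end is Tue 01:00 → standup.

standup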